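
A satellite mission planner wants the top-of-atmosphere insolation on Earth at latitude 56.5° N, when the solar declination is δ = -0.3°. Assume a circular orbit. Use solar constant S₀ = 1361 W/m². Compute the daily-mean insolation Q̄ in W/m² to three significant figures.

cos H₀ = −tan(+56.5°) tan(-0.300°) = 0.0079, H₀ = 1.5629 rad.
Bracket: H₀ sin φ sin δ + cos φ cos δ sin H₀ = 1.5629×0.83389×-0.00524 + 0.55194×0.99999×0.99997 = -0.006829 + 0.551918 = 0.545089.
Q̄ = (S₀/π) × [bracket] = (1361/π) × 0.545089 = 236.1 W/m².

Q̄ ≈ 236 W/m²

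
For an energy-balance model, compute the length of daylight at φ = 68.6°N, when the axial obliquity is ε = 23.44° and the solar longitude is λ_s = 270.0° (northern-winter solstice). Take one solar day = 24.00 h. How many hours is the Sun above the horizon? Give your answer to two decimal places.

Solar declination: sin δ = sin ε · sin λ_s = sin 23.44° × sin 270.0° = -0.39779, so δ = -23.440°.
cos H₀ = −tan φ · tan δ = 1.1063 ≥ 1, so the Sun never rises (polar night) and H₀ = 0.
Daylight = 2H₀/(2π) × 24.00 h = (0.0000/π) × 24.00 = 0.00 h.

0.00 h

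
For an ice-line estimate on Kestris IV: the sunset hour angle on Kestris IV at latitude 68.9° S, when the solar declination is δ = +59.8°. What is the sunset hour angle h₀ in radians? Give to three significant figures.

h₀ = 0.00 rad

cos h₀ = −tan ϕ · tan δ = 4.4527 ≥ 1, so the host star never rises (polar night) and h₀ = 0.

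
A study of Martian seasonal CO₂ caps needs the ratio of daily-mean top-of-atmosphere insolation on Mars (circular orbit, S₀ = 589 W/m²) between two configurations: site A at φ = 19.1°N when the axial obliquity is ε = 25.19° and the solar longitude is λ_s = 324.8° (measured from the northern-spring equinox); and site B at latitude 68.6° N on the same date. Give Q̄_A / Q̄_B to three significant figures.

— Configuration A (φ=+19.1°):
Solar declination: sin δ = sin ε · sin λ_s = sin 25.19° × sin 324.8° = -0.24534, so δ = -14.202°.
cos H₀ = −tan(+19.1°) tan(-14.202°) = 0.0876, H₀ = 1.4830 rad.
Bracket: H₀ sin φ sin δ + cos φ cos δ sin H₀ = 1.4830×0.32722×-0.24534 + 0.94495×0.96944×0.99615 = -0.119055 + 0.912545 = 0.793490.
Q̄ = (S₀/π) × [bracket] = (589/π) × 0.793490 = 148.77 W/m².
— Configuration B (φ=+68.6°):
cos H₀ = −tan(+68.6°) tan(-14.202°) = 0.6458, H₀ = 0.8688 rad.
Bracket: H₀ sin φ sin δ + cos φ cos δ sin H₀ = 0.8688×0.93106×-0.24534 + 0.36488×0.96944×0.76353 = -0.198457 + 0.270083 = 0.071626.
Q̄ = (S₀/π) × [bracket] = (589/π) × 0.071626 = 13.429 W/m².
Ratio Q̄_A / Q̄_B = 148.77 / 13.429 = 11.08.

Q̄_A / Q̄_B ≈ 11.1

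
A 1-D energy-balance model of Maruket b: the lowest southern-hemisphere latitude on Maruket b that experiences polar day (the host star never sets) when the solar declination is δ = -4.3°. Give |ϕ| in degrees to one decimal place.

Polar day requires cos h₀ = −tan ϕ tan δ ≤ −1, i.e. tan ϕ tan δ ≥ 1.
The boundary is |tan ϕ| · |tan δ| = 1, so |ϕ| = 90° − |δ| = 90° − 4.3° = 85.7° in the southern hemisphere.

|ϕ| = 85.7°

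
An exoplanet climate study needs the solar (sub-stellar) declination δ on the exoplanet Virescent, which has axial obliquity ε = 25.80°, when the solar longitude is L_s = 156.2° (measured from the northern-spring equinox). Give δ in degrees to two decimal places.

sin δ = sin ε · sin L_s = sin 25.80° × sin 156.2° = 0.175635.
δ = arcsin(0.175635) = +10.12°.

δ = +10.12°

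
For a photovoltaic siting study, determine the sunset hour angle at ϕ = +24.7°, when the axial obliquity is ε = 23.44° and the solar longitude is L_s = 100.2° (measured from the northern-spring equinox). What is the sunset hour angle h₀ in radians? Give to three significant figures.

h₀ = 1.77 rad

Solar declination: sin δ = sin ε · sin L_s = sin 23.44° × sin 100.2° = 0.39150, so δ = +23.048°.
cos h₀ = −tan ϕ · tan δ = −tan(+24.7°) × tan(+23.048°) = -0.1957, so h₀ = 1.7678 rad = 101.29°.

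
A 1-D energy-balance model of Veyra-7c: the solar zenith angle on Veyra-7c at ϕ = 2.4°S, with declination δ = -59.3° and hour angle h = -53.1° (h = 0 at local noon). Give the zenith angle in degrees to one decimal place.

θ_z = 70.0°

cos θ_z = sin ϕ sin δ + cos ϕ cos δ cos h = 0.036007 + 0.306271 = 0.342278.
θ_z = arccos(0.342278) = 70.0°.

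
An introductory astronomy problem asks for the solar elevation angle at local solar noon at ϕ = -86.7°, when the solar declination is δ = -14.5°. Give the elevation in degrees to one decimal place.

17.8°

At local noon the hour angle is zero, so the zenith angle equals |ϕ − δ| = |-86.7° − (-14.500°)| = 72.200°.
Elevation = 90° − 72.200° = 17.8°.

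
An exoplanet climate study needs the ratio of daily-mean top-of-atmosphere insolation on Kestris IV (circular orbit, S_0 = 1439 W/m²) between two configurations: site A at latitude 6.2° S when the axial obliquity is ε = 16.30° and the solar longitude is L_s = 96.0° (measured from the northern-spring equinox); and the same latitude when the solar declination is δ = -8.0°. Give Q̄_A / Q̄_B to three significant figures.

— Configuration A (ϕ=-6.2°):
Solar declination: sin δ = sin ε · sin L_s = sin 16.30° × sin 96.0° = 0.27913, so δ = +16.208°.
cos h₀ = −tan(-6.2°) tan(+16.208°) = 0.0316, h₀ = 1.5392 rad.
Bracket: h₀ sin ϕ sin δ + cos ϕ cos δ sin h₀ = 1.5392×-0.10800×0.27913 + 0.99415×0.96025×0.99950 = -0.046401 + 0.954155 = 0.907754.
Q̄ = (S_0/π) × [bracket] = (1439/π) × 0.907754 = 415.79 W/m².
— Configuration B (ϕ=-6.2°):
cos h₀ = −tan(-6.2°) tan(-8.000°) = -0.0153, h₀ = 1.5861 rad.
Bracket: h₀ sin ϕ sin δ + cos ϕ cos δ sin h₀ = 1.5861×-0.10800×-0.13917 + 0.99415×0.99027×0.99988 = 0.023840 + 0.984359 = 1.008199.
Q̄ = (S_0/π) × [bracket] = (1439/π) × 1.008199 = 461.80 W/m².
Ratio Q̄_A / Q̄_B = 415.79 / 461.80 = 0.9004.

Q̄_A / Q̄_B ≈ 0.900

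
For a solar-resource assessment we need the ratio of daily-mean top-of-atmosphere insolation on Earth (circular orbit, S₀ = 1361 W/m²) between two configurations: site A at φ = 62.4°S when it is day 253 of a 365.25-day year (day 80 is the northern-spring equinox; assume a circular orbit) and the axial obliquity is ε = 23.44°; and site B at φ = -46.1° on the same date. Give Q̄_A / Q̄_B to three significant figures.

Q̄_A / Q̄_B ≈ 0.605

— Configuration A (φ=-62.4°):
Solar longitude: λ_s = 360° × (253 − 80)/365.25 = 170.513°.
sin δ = sin 23.44° × sin 170.513° = 0.06556, so δ = +3.759°.
cos H₀ = −tan(-62.4°) tan(+3.759°) = 0.1257, H₀ = 1.4448 rad.
Bracket: H₀ sin φ sin δ + cos φ cos δ sin H₀ = 1.4448×-0.88620×0.06556 + 0.46330×0.99785×0.99207 = -0.083942 + 0.458638 = 0.374696.
Q̄ = (S₀/π) × [bracket] = (1361/π) × 0.374696 = 162.33 W/m².
— Configuration B (φ=-46.1°):
cos H₀ = −tan(-46.1°) tan(+3.759°) = 0.0683, H₀ = 1.5025 rad.
Bracket: H₀ sin φ sin δ + cos φ cos δ sin H₀ = 1.5025×-0.72055×0.06556 + 0.69340×0.99785×0.99767 = -0.070977 + 0.690297 = 0.619320.
Q̄ = (S₀/π) × [bracket] = (1361/π) × 0.619320 = 268.30 W/m².
Ratio Q̄_A / Q̄_B = 162.33 / 268.30 = 0.6050.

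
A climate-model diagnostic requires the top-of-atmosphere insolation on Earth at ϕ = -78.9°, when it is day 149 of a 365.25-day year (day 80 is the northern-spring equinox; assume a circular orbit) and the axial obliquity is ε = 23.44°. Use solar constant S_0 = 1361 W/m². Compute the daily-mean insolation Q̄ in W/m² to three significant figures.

Q̄ ≈ 0.00 W/m²

Solar longitude: L_s = 360° × (149 − 80)/365.25 = 68.008°.
sin δ = sin 23.44° × sin 68.008° = 0.36884, so δ = +21.644°.
cos h₀ = −tan(-78.9°) tan(+21.644°) = 2.0226 ≥ 1 ⇒ polar night, h₀ = 0 and Q̄ = 0.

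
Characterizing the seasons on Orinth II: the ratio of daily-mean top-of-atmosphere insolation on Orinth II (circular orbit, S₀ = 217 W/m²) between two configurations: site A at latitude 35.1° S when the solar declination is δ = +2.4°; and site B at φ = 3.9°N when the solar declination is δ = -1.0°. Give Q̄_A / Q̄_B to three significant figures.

— Configuration A (φ=-35.1°):
cos H₀ = −tan(-35.1°) tan(+2.400°) = 0.0295, H₀ = 1.5413 rad.
Bracket: H₀ sin φ sin δ + cos φ cos δ sin H₀ = 1.5413×-0.57501×0.04188 + 0.81815×0.99912×0.99957 = -0.037117 + 0.817079 = 0.779962.
Q̄ = (S₀/π) × [bracket] = (217/π) × 0.779962 = 53.875 W/m².
— Configuration B (φ=+3.9°):
cos H₀ = −tan(+3.9°) tan(-1.000°) = 0.0012, H₀ = 1.5696 rad.
Bracket: H₀ sin φ sin δ + cos φ cos δ sin H₀ = 1.5696×0.06802×-0.01745 + 0.99768×0.99985×1.00000 = -0.001863 + 0.997530 = 0.995667.
Q̄ = (S₀/π) × [bracket] = (217/π) × 0.995667 = 68.774 W/m².
Ratio Q̄_A / Q̄_B = 53.875 / 68.774 = 0.7834.

Q̄_A / Q̄_B ≈ 0.783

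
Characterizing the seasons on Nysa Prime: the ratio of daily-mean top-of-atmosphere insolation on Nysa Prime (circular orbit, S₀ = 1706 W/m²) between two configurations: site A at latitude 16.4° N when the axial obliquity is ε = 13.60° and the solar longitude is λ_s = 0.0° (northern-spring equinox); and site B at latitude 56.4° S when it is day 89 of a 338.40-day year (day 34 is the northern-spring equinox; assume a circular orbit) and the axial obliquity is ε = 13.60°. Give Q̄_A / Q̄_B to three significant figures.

Q̄_A / Q̄_B ≈ 3.14

— Configuration A (φ=+16.4°):
Solar declination: sin δ = sin ε · sin λ_s = sin 13.60° × sin 0.0° = 0.00000, so δ = +0.000°.
cos H₀ = −tan(+16.4°) tan(+0.000°) = -0.0000, H₀ = 1.5708 rad.
Bracket: H₀ sin φ sin δ + cos φ cos δ sin H₀ = 1.5708×0.28234×0.00000 + 0.95931×1.00000×1.00000 = 0.000000 + 0.959310 = 0.959310.
Q̄ = (S₀/π) × [bracket] = (1706/π) × 0.959310 = 520.94 W/m².
— Configuration B (φ=-56.4°):
Solar longitude: λ_s = 360° × (89 − 34)/338.40 = 58.511°.
sin δ = sin 13.60° × sin 58.511° = 0.20051, so δ = +11.567°.
cos H₀ = −tan(-56.4°) tan(+11.567°) = 0.3081, H₀ = 1.2576 rad.
Bracket: H₀ sin φ sin δ + cos φ cos δ sin H₀ = 1.2576×-0.83292×0.20051 + 0.55339×0.97969×0.95137 = -0.210030 + 0.515786 = 0.305756.
Q̄ = (S₀/π) × [bracket] = (1706/π) × 0.305756 = 166.04 W/m².
Ratio Q̄_A / Q̄_B = 520.94 / 166.04 = 3.137.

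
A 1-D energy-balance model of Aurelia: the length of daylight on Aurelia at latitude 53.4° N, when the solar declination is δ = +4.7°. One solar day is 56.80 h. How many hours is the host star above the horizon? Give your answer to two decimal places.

cos H₀ = −tan φ · tan δ = −tan(+53.4°) × tan(+4.700°) = -0.1107, so H₀ = 1.6817 rad = 96.36°.
Daylight = 2H₀/(2π) × 56.80 h = (1.6817/π) × 56.80 = 30.41 h.

30.41 h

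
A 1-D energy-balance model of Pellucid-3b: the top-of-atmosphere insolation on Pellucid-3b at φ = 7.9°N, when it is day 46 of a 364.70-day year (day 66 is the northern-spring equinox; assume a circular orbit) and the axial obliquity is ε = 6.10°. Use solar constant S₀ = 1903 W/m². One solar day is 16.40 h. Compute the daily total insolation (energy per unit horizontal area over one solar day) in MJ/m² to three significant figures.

Solar longitude: λ_s = 360° × (46 − 66)/364.70 = -19.742°, i.e. -19.742° + 360° = 340.258°.
sin δ = sin 6.10° × sin 340.258° = -0.03589, so δ = -2.057°.
cos H₀ = −tan(+7.9°) tan(-2.057°) = 0.0050, H₀ = 1.5658 rad.
Bracket: H₀ sin φ sin δ + cos φ cos δ sin H₀ = 1.5658×0.13744×-0.03589 + 0.99051×0.99936×0.99999 = -0.007724 + 0.989866 = 0.982142.
Q̄ = (S₀/π) × [bracket] = (1903/π) × 0.982142 = 594.93 W/m².
Daily total = Q̄ × 16.40 h × 3600 s/h = 594.93 × 16.40 × 3600 / 10⁶ = 35.12 MJ/m².

35.1 MJ/m²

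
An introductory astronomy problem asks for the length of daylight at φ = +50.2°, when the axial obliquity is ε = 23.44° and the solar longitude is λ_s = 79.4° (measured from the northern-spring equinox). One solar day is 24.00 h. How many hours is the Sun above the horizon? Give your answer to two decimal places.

16.09 h

Solar declination: sin δ = sin ε · sin λ_s = sin 23.44° × sin 79.4° = 0.39100, so δ = +23.017°.
cos H₀ = −tan φ · tan δ = −tan(+50.2°) × tan(+23.017°) = -0.5099, so H₀ = 2.1058 rad = 120.66°.
Daylight = 2H₀/(2π) × 24.00 h = (2.1058/π) × 24.00 = 16.09 h.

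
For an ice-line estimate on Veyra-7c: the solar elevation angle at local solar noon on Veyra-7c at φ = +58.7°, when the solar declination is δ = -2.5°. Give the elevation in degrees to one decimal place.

28.8°

At local noon the hour angle is zero, so the zenith angle equals |φ − δ| = |+58.7° − (-2.500°)| = 61.200°.
Elevation = 90° − 61.200° = 28.8°.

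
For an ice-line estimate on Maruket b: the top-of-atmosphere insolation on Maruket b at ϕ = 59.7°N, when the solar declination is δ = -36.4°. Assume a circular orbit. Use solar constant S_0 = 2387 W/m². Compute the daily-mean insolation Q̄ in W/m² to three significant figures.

Q̄ ≈ 0.00 W/m²

cos h₀ = −tan(+59.7°) tan(-36.400°) = 1.2617 ≥ 1 ⇒ polar night, h₀ = 0 and Q̄ = 0.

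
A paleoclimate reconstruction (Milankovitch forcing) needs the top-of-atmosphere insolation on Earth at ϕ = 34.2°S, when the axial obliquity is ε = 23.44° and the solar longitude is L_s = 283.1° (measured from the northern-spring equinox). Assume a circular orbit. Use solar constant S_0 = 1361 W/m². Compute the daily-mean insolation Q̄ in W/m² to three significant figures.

Q̄ ≈ 492 W/m²

Solar declination: sin δ = sin ε · sin L_s = sin 23.44° × sin 283.1° = -0.38744, so δ = -22.795°.
cos h₀ = −tan(-34.2°) tan(-22.795°) = -0.2856, h₀ = 1.8604 rad.
Bracket: h₀ sin ϕ sin δ + cos ϕ cos δ sin h₀ = 1.8604×-0.56208×-0.38744 + 0.82708×0.92190×0.95835 = 0.405144 + 0.730728 = 1.135872.
Q̄ = (S_0/π) × [bracket] = (1361/π) × 1.135872 = 492.1 W/m².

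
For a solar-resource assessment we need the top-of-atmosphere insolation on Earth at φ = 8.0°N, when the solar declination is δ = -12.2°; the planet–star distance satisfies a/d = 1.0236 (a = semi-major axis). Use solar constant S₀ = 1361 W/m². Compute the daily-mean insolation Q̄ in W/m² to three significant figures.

cos H₀ = −tan(+8.0°) tan(-12.200°) = 0.0304, H₀ = 1.5404 rad.
Bracket: H₀ sin φ sin δ + cos φ cos δ sin H₀ = 1.5404×0.13917×-0.21132 + 0.99027×0.97742×0.99954 = -0.045302 + 0.967464 = 0.922162.
Inverse-square distance factor (a/d)² = 1.0236² = 1.047757.
Q̄ = (S₀/π) × 1.047757 × [bracket] = (1361/π) × 1.047757 × 0.922162 = 418.6 W/m².

Q̄ ≈ 419 W/m²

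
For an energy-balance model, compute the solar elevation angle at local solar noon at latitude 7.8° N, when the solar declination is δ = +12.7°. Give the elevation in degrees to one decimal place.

At local noon the hour angle is zero, so the zenith angle equals |φ − δ| = |+7.8° − (+12.700°)| = 4.900°.
Elevation = 90° − 4.900° = 85.1°.

85.1°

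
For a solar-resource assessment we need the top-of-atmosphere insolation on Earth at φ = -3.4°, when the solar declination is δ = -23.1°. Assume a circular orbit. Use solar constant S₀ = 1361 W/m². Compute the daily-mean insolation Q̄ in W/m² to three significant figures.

Q̄ ≈ 414 W/m²

cos H₀ = −tan(-3.4°) tan(-23.100°) = -0.0253, H₀ = 1.5961 rad.
Bracket: H₀ sin φ sin δ + cos φ cos δ sin H₀ = 1.5961×-0.05931×-0.39234 + 0.99824×0.91982×0.99968 = 0.037141 + 0.917907 = 0.955048.
Q̄ = (S₀/π) × [bracket] = (1361/π) × 0.955048 = 413.7 W/m².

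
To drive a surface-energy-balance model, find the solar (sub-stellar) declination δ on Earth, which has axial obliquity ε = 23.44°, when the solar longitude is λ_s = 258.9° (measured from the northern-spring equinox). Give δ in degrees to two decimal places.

sin δ = sin ε · sin λ_s = sin 23.44° × sin 258.9° = -0.390347.
δ = arcsin(-0.390347) = -22.98°.

δ = -22.98°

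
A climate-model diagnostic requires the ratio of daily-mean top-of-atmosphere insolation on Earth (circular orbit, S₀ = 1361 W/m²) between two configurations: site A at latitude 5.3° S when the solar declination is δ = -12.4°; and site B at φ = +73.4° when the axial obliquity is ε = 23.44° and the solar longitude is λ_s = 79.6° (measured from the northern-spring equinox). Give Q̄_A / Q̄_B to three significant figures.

Q̄_A / Q̄_B ≈ 0.852

— Configuration A (φ=-5.3°):
cos H₀ = −tan(-5.3°) tan(-12.400°) = -0.0204, H₀ = 1.5912 rad.
Bracket: H₀ sin φ sin δ + cos φ cos δ sin H₀ = 1.5912×-0.09237×-0.21474 + 0.99572×0.97667×0.99979 = 0.031562 + 0.972286 = 1.003848.
Q̄ = (S₀/π) × [bracket] = (1361/π) × 1.003848 = 434.89 W/m².
— Configuration B (φ=+73.4°):
Solar declination: sin δ = sin ε · sin λ_s = sin 23.44° × sin 79.6° = 0.39125, so δ = +23.033°.
cos H₀ = −tan(+73.4°) tan(+23.033°) = -1.4261 ≤ −1 ⇒ polar day, H₀ = π.
Bracket: H₀ sin φ sin δ + cos φ cos δ sin H₀ = 3.1416×0.95832×0.39125 + 0.28569×0.92028×0.00000 = 1.177920 + 0.000000 = 1.177920.
Q̄ = (S₀/π) × [bracket] = (1361/π) × 1.177920 = 510.30 W/m².
Ratio Q̄_A / Q̄_B = 434.89 / 510.30 = 0.8522.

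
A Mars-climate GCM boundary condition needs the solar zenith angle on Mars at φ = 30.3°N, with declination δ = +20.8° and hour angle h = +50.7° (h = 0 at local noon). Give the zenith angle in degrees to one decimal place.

cos θ_z = sin φ sin δ + cos φ cos δ cos h = 0.179161 + 0.511217 = 0.690378.
θ_z = arccos(0.690378) = 46.3°.

θ_z = 46.3°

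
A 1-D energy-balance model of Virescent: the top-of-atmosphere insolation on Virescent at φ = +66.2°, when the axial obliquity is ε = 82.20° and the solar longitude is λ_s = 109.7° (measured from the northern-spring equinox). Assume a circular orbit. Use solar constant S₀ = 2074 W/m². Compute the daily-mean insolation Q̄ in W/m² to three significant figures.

Solar declination: sin δ = sin ε · sin λ_s = sin 82.20° × sin 109.7° = 0.93276, so δ = +68.869°.
cos H₀ = −tan(+66.2°) tan(+68.869°) = -5.8665 ≤ −1 ⇒ polar day, H₀ = π.
Bracket: H₀ sin φ sin δ + cos φ cos δ sin H₀ = 3.1416×0.91496×0.93276 + 0.40355×0.36050×0.00000 = 2.681161 + 0.000000 = 2.681161.
Q̄ = (S₀/π) × [bracket] = (2074/π) × 2.681161 = 1770 W/m².

Q̄ ≈ 1.77e+03 W/m²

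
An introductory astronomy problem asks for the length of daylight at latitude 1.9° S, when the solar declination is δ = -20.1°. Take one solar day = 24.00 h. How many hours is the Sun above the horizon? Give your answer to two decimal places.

cos h₀ = −tan ϕ · tan δ = −tan(-1.9°) × tan(-20.100°) = -0.0121, so h₀ = 1.5829 rad = 90.70°.
Daylight = 2h₀/(2π) × 24.00 h = (1.5829/π) × 24.00 = 12.09 h.

12.09 h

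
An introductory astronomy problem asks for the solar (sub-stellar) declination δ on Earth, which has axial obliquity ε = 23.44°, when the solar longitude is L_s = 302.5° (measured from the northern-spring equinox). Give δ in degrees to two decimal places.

sin δ = sin ε · sin L_s = sin 23.44° × sin 302.5° = -0.335491.
δ = arcsin(-0.335491) = -19.60°.

δ = -19.60°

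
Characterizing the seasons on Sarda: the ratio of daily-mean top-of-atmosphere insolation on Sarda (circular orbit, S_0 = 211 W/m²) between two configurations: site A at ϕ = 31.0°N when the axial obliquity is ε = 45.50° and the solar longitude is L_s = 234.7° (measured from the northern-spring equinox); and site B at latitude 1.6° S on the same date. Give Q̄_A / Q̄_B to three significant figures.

— Configuration A (ϕ=+31.0°):
Solar declination: sin δ = sin ε · sin L_s = sin 45.50° × sin 234.7° = -0.58211, so δ = -35.599°.
cos h₀ = −tan(+31.0°) tan(-35.599°) = 0.4302, h₀ = 1.1261 rad.
Bracket: h₀ sin ϕ sin δ + cos ϕ cos δ sin h₀ = 1.1261×0.51504×-0.58211 + 0.85717×0.81311×0.90275 = -0.337616 + 0.629193 = 0.291577.
Q̄ = (S_0/π) × [bracket] = (211/π) × 0.291577 = 19.583 W/m².
— Configuration B (ϕ=-1.6°):
cos h₀ = −tan(-1.6°) tan(-35.599°) = -0.0200, h₀ = 1.5908 rad.
Bracket: h₀ sin ϕ sin δ + cos ϕ cos δ sin h₀ = 1.5908×-0.02792×-0.58211 + 0.99961×0.81311×0.99980 = 0.025854 + 0.812630 = 0.838484.
Q̄ = (S_0/π) × [bracket] = (211/π) × 0.838484 = 56.315 W/m².
Ratio Q̄_A / Q̄_B = 19.583 / 56.315 = 0.3477.

Q̄_A / Q̄_B ≈ 0.348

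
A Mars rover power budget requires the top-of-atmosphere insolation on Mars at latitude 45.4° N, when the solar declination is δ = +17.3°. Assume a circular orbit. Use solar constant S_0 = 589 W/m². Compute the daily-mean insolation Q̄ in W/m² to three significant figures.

Q̄ ≈ 194 W/m²

cos h₀ = −tan(+45.4°) tan(+17.300°) = -0.3158, h₀ = 1.8921 rad.
Bracket: h₀ sin ϕ sin δ + cos ϕ cos δ sin h₀ = 1.8921×0.71203×0.29737 + 0.70215×0.95476×0.94881 = 0.400626 + 0.636068 = 1.036694.
Q̄ = (S_0/π) × [bracket] = (589/π) × 1.036694 = 194.4 W/m².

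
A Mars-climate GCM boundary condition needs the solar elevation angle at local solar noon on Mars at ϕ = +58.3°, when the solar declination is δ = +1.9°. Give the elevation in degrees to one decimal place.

33.6°

At local noon the hour angle is zero, so the zenith angle equals |ϕ − δ| = |+58.3° − (+1.900°)| = 56.400°.
Elevation = 90° − 56.400° = 33.6°.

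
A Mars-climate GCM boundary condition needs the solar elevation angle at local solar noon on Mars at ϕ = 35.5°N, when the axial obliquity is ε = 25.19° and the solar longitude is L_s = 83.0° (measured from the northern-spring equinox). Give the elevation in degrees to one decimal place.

Solar declination: sin δ = sin ε · sin L_s = sin 25.19° × sin 83.0° = 0.42245, so δ = +24.989°.
At local noon the hour angle is zero, so the zenith angle equals |ϕ − δ| = |+35.5° − (+24.989°)| = 10.511°.
Elevation = 90° − 10.511° = 79.5°.

79.5°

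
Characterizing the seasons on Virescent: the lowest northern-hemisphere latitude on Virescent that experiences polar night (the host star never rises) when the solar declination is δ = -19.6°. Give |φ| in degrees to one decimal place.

|φ| = 70.4°

Polar night requires cos H₀ = −tan φ tan δ ≥ 1, i.e. tan φ tan δ ≤ −1.
The boundary is |tan φ| · |tan δ| = 1, so |φ| = 90° − |δ| = 90° − 19.6° = 70.4° in the northern hemisphere.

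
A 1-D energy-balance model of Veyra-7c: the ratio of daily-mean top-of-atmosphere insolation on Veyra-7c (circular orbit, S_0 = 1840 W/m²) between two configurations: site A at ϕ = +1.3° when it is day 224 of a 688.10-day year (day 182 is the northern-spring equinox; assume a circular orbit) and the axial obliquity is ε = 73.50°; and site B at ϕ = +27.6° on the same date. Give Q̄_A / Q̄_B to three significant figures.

— Configuration A (ϕ=+1.3°):
Solar longitude: L_s = 360° × (224 − 182)/688.10 = 21.974°.
sin δ = sin 73.50° × sin 21.974° = 0.35877, so δ = +21.025°.
cos h₀ = −tan(+1.3°) tan(+21.025°) = -0.0087, h₀ = 1.5795 rad.
Bracket: h₀ sin ϕ sin δ + cos ϕ cos δ sin h₀ = 1.5795×0.02269×0.35877 + 0.99974×0.93343×0.99996 = 0.012858 + 0.933150 = 0.946008.
Q̄ = (S_0/π) × [bracket] = (1840/π) × 0.946008 = 554.07 W/m².
— Configuration B (ϕ=+27.6°):
cos h₀ = −tan(+27.6°) tan(+21.025°) = -0.2009, h₀ = 1.7731 rad.
Bracket: h₀ sin ϕ sin δ + cos ϕ cos δ sin h₀ = 1.7731×0.46330×0.35877 + 0.88620×0.93343×0.97960 = 0.294721 + 0.810331 = 1.105052.
Q̄ = (S_0/π) × [bracket] = (1840/π) × 1.105052 = 647.22 W/m².
Ratio Q̄_A / Q̄_B = 554.07 / 647.22 = 0.8561.

Q̄_A / Q̄_B ≈ 0.856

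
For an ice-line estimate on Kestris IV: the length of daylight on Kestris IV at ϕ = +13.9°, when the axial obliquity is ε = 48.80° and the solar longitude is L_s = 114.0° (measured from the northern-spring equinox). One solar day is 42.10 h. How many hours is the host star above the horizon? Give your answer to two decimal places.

24.22 h

Solar declination: sin δ = sin ε · sin L_s = sin 48.80° × sin 114.0° = 0.68737, so δ = +43.422°.
cos h₀ = −tan ϕ · tan δ = −tan(+13.9°) × tan(+43.422°) = -0.2342, so h₀ = 1.8072 rad = 103.54°.
Daylight = 2h₀/(2π) × 42.10 h = (1.8072/π) × 42.10 = 24.22 h.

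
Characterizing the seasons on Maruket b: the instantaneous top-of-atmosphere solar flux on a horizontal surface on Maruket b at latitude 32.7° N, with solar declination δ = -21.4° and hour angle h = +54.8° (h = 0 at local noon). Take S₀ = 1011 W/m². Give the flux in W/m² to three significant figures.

257 W/m²

cos θ_z = sin φ sin δ + cos φ cos δ cos h = -0.197121 + 0.451631 = 0.254510.
Flux = S₀ · cos θ_z = 1011 × 0.254510 = 257.3 W/m².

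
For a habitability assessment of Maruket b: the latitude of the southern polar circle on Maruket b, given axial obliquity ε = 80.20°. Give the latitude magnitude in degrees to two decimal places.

The polar circle is the lowest latitude that experiences at least one full rotation of continuous darkness at the northern-summer solstice; it lies at |φ| = 90° − ε = 90° − 80.20° = 9.80°.

9.80°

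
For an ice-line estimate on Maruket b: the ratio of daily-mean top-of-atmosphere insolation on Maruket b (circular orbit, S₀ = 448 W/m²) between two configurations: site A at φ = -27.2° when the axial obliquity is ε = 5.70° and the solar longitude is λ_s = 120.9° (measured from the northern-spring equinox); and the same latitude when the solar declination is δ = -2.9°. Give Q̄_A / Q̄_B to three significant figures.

— Configuration A (φ=-27.2°):
Solar declination: sin δ = sin ε · sin λ_s = sin 5.70° × sin 120.9° = 0.08522, so δ = +4.889°.
cos H₀ = −tan(-27.2°) tan(+4.889°) = 0.0440, H₀ = 1.5268 rad.
Bracket: H₀ sin φ sin δ + cos φ cos δ sin H₀ = 1.5268×-0.45710×0.08522 + 0.88942×0.99636×0.99903 = -0.059475 + 0.885323 = 0.825848.
Q̄ = (S₀/π) × [bracket] = (448/π) × 0.825848 = 117.77 W/m².
— Configuration B (φ=-27.2°):
cos H₀ = −tan(-27.2°) tan(-2.900°) = -0.0260, H₀ = 1.5968 rad.
Bracket: H₀ sin φ sin δ + cos φ cos δ sin H₀ = 1.5968×-0.45710×-0.05059 + 0.88942×0.99872×0.99966 = 0.036926 + 0.887980 = 0.924906.
Q̄ = (S₀/π) × [bracket] = (448/π) × 0.924906 = 131.89 W/m².
Ratio Q̄_A / Q̄_B = 117.77 / 131.89 = 0.8929.

Q̄_A / Q̄_B ≈ 0.893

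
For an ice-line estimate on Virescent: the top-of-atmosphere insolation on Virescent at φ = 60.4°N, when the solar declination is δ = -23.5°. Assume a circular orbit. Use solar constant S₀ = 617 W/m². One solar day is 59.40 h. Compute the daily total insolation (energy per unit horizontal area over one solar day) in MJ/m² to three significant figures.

2.06 MJ/m²

cos H₀ = −tan(+60.4°) tan(-23.500°) = 0.7654, H₀ = 0.6991 rad.
Bracket: H₀ sin φ sin δ + cos φ cos δ sin H₀ = 0.6991×0.86949×-0.39875 + 0.49394×0.91706×0.64355 = -0.242384 + 0.291511 = 0.049127.
Q̄ = (S₀/π) × [bracket] = (617/π) × 0.049127 = 9.6484 W/m².
Daily total = Q̄ × 59.40 h × 3600 s/h = 9.6484 × 59.40 × 3600 / 10⁶ = 2.063 MJ/m².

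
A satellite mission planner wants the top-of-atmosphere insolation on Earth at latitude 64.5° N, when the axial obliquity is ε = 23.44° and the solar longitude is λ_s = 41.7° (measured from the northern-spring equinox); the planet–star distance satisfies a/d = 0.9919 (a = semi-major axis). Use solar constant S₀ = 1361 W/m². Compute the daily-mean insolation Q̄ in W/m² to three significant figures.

Solar declination: sin δ = sin ε · sin λ_s = sin 23.44° × sin 41.7° = 0.26462, so δ = +15.344°.
cos H₀ = −tan(+64.5°) tan(+15.344°) = -0.5753, H₀ = 2.1838 rad.
Bracket: H₀ sin φ sin δ + cos φ cos δ sin H₀ = 2.1838×0.90259×0.26462 + 0.43051×0.96435×0.81794 = 0.521586 + 0.339578 = 0.861164.
Inverse-square distance factor (a/d)² = 0.9919² = 0.983866.
Q̄ = (S₀/π) × 0.983866 × [bracket] = (1361/π) × 0.983866 × 0.861164 = 367.1 W/m².

Q̄ ≈ 367 W/m²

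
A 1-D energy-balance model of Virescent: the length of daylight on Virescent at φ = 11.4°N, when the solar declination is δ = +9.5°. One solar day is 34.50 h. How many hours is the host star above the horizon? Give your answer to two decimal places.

17.62 h

cos H₀ = −tan φ · tan δ = −tan(+11.4°) × tan(+9.500°) = -0.0337, so H₀ = 1.6045 rad = 91.93°.
Daylight = 2H₀/(2π) × 34.50 h = (1.6045/π) × 34.50 = 17.62 h.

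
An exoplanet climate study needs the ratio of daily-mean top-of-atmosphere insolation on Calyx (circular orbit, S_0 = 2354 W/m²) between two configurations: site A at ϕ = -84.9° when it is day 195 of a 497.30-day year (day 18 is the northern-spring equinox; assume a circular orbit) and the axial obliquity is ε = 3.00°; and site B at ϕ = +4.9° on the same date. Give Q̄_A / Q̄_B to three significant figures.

— Configuration A (ϕ=-84.9°):
Solar longitude: L_s = 360° × (195 − 18)/497.30 = 128.132°.
sin δ = sin 3.00° × sin 128.132° = 0.04117, so δ = +2.359°.
cos h₀ = −tan(-84.9°) tan(+2.359°) = 0.4617, h₀ = 1.0909 rad.
Bracket: h₀ sin ϕ sin δ + cos ϕ cos δ sin h₀ = 1.0909×-0.99604×0.04117 + 0.08889×0.99915×0.88706 = -0.044735 + 0.078784 = 0.034049.
Q̄ = (S_0/π) × [bracket] = (2354/π) × 0.034049 = 25.513 W/m².
— Configuration B (ϕ=+4.9°):
cos h₀ = −tan(+4.9°) tan(+2.359°) = -0.0035, h₀ = 1.5743 rad.
Bracket: h₀ sin ϕ sin δ + cos ϕ cos δ sin h₀ = 1.5743×0.08542×0.04117 + 0.99635×0.99915×0.99999 = 0.005536 + 0.995493 = 1.001029.
Q̄ = (S_0/π) × [bracket] = (2354/π) × 1.001029 = 750.07 W/m².
Ratio Q̄_A / Q̄_B = 25.513 / 750.07 = 0.03401.

Q̄_A / Q̄_B ≈ 0.0340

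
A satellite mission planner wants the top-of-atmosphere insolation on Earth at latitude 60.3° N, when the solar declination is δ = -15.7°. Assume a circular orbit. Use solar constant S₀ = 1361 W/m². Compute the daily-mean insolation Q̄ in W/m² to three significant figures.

Q̄ ≈ 72.3 W/m²

cos H₀ = −tan(+60.3°) tan(-15.700°) = 0.4928, H₀ = 1.0555 rad.
Bracket: H₀ sin φ sin δ + cos φ cos δ sin H₀ = 1.0555×0.86863×-0.27060 + 0.49546×0.96269×0.87014 = -0.248097 + 0.415034 = 0.166937.
Q̄ = (S₀/π) × [bracket] = (1361/π) × 0.166937 = 72.32 W/m².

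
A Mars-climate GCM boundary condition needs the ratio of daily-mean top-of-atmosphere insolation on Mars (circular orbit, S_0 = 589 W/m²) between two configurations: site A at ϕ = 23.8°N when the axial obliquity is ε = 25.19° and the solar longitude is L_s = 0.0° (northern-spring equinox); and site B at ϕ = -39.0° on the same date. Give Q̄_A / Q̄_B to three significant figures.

— Configuration A (ϕ=+23.8°):
Solar declination: sin δ = sin ε · sin L_s = sin 25.19° × sin 0.0° = 0.00000, so δ = +0.000°.
cos h₀ = −tan(+23.8°) tan(+0.000°) = -0.0000, h₀ = 1.5708 rad.
Bracket: h₀ sin ϕ sin δ + cos ϕ cos δ sin h₀ = 1.5708×0.40355×0.00000 + 0.91496×1.00000×1.00000 = 0.000000 + 0.914960 = 0.914960.
Q̄ = (S_0/π) × [bracket] = (589/π) × 0.914960 = 171.54 W/m².
— Configuration B (ϕ=-39.0°):
cos h₀ = −tan(-39.0°) tan(+0.000°) = 0.0000, h₀ = 1.5708 rad.
Bracket: h₀ sin ϕ sin δ + cos ϕ cos δ sin h₀ = 1.5708×-0.62932×0.00000 + 0.77715×1.00000×1.00000 = -0.000000 + 0.777150 = 0.777150.
Q̄ = (S_0/π) × [bracket] = (589/π) × 0.777150 = 145.70 W/m².
Ratio Q̄_A / Q̄_B = 171.54 / 145.70 = 1.177.

Q̄_A / Q̄_B ≈ 1.18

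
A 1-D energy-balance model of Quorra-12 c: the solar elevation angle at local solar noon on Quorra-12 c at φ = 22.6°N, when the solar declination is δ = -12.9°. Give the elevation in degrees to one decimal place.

At local noon the hour angle is zero, so the zenith angle equals |φ − δ| = |+22.6° − (-12.900°)| = 35.500°.
Elevation = 90° − 35.500° = 54.5°.

54.5°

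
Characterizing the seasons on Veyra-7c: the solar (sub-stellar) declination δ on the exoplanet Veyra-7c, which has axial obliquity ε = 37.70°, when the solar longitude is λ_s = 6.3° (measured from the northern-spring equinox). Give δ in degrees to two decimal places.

sin δ = sin ε · sin λ_s = sin 37.70° × sin 6.3° = 0.067105.
δ = arcsin(0.067105) = +3.85°.

δ = +3.85°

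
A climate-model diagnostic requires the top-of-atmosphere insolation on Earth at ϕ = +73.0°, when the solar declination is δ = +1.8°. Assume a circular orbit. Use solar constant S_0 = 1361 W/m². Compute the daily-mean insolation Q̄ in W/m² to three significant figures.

cos h₀ = −tan(+73.0°) tan(+1.800°) = -0.1028, h₀ = 1.6738 rad.
Bracket: h₀ sin ϕ sin δ + cos ϕ cos δ sin h₀ = 1.6738×0.95630×0.03141 + 0.29237×0.99951×0.99470 = 0.050277 + 0.290678 = 0.340955.
Q̄ = (S_0/π) × [bracket] = (1361/π) × 0.340955 = 147.7 W/m².

Q̄ ≈ 148 W/m²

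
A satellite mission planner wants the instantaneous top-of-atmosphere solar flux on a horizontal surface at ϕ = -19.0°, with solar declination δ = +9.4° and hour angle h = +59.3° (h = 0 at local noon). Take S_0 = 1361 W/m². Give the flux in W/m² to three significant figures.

576 W/m²

cos θ_z = sin ϕ sin δ + cos ϕ cos δ cos h = -0.053174 + 0.476246 = 0.423072.
Flux = S_0 · cos θ_z = 1361 × 0.423072 = 575.8 W/m².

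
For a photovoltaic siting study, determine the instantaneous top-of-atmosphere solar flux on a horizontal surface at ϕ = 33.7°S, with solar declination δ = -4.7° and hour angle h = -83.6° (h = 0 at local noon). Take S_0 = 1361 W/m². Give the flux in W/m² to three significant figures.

188 W/m²

cos θ_z = sin ϕ sin δ + cos ϕ cos δ cos h = 0.045463 + 0.092425 = 0.137888.
Flux = S_0 · cos θ_z = 1361 × 0.137888 = 187.7 W/m².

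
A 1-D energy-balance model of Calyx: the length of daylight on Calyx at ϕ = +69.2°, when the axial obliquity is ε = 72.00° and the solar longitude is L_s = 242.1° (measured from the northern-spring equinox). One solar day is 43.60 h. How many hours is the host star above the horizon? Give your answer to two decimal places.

Solar declination: sin δ = sin ε · sin L_s = sin 72.00° × sin 242.1° = -0.84051, so δ = -57.194°.
cos h₀ = −tan ϕ · tan δ = 4.0839 ≥ 1, so the host star never rises (polar night) and h₀ = 0.
Daylight = 2h₀/(2π) × 43.60 h = (0.0000/π) × 43.60 = 0.00 h.

0.00 h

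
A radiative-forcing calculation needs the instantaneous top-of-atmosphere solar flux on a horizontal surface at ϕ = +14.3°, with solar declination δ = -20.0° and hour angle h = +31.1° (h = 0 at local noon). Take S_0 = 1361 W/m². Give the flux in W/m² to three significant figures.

cos θ_z = sin ϕ sin δ + cos ϕ cos δ cos h = -0.084479 + 0.779697 = 0.695218.
Flux = S_0 · cos θ_z = 1361 × 0.695218 = 946.2 W/m².

946 W/m²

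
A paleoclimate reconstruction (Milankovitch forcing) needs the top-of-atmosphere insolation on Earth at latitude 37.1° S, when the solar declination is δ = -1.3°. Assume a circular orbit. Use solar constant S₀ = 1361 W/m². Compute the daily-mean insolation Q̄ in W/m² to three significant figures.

Q̄ ≈ 355 W/m²

cos H₀ = −tan(-37.1°) tan(-1.300°) = -0.0172, H₀ = 1.5880 rad.
Bracket: H₀ sin φ sin δ + cos φ cos δ sin H₀ = 1.5880×-0.60321×-0.02269 + 0.79758×0.99974×0.99985 = 0.021735 + 0.797253 = 0.818988.
Q̄ = (S₀/π) × [bracket] = (1361/π) × 0.818988 = 354.8 W/m².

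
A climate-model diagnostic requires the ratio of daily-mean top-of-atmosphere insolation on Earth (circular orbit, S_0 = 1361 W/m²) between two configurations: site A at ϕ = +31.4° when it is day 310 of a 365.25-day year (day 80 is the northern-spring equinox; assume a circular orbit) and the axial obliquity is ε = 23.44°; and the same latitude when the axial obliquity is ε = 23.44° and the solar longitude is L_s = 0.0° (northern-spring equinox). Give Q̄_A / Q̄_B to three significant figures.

— Configuration A (ϕ=+31.4°):
Solar longitude: L_s = 360° × (310 − 80)/365.25 = 226.694°.
sin δ = sin 23.44° × sin 226.694° = -0.28947, so δ = -16.826°.
cos h₀ = −tan(+31.4°) tan(-16.826°) = 0.1846, h₀ = 1.3851 rad.
Bracket: h₀ sin ϕ sin δ + cos ϕ cos δ sin h₀ = 1.3851×0.52101×-0.28947 + 0.85355×0.95719×0.98281 = -0.208896 + 0.802965 = 0.594069.
Q̄ = (S_0/π) × [bracket] = (1361/π) × 0.594069 = 257.36 W/m².
— Configuration B (ϕ=+31.4°):
Solar declination: sin δ = sin ε · sin L_s = sin 23.44° × sin 0.0° = 0.00000, so δ = +0.000°.
cos h₀ = −tan(+31.4°) tan(+0.000°) = -0.0000, h₀ = 1.5708 rad.
Bracket: h₀ sin ϕ sin δ + cos ϕ cos δ sin h₀ = 1.5708×0.52101×0.00000 + 0.85355×1.00000×1.00000 = 0.000000 + 0.853550 = 0.853550.
Q̄ = (S_0/π) × [bracket] = (1361/π) × 0.853550 = 369.77 W/m².
Ratio Q̄_A / Q̄_B = 257.36 / 369.77 = 0.6960.

Q̄_A / Q̄_B ≈ 0.696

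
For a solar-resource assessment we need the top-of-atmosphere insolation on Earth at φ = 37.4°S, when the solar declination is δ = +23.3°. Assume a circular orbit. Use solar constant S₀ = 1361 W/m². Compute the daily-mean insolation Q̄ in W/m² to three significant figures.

cos H₀ = −tan(-37.4°) tan(+23.300°) = 0.3293, H₀ = 1.2353 rad.
Bracket: H₀ sin φ sin δ + cos φ cos δ sin H₀ = 1.2353×-0.60738×0.39555 + 0.79441×0.91845×0.94424 = -0.296780 + 0.688942 = 0.392162.
Q̄ = (S₀/π) × [bracket] = (1361/π) × 0.392162 = 169.9 W/m².

Q̄ ≈ 170 W/m²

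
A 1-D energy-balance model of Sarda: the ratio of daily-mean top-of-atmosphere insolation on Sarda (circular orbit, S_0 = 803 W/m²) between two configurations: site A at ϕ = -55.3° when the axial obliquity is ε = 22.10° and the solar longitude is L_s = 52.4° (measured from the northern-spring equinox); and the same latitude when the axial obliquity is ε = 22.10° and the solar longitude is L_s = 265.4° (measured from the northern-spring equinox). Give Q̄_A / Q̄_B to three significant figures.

Q̄_A / Q̄_B ≈ 0.194

— Configuration A (ϕ=-55.3°):
Solar declination: sin δ = sin ε · sin L_s = sin 22.10° × sin 52.4° = 0.29808, so δ = +17.342°.
cos h₀ = −tan(-55.3°) tan(+17.342°) = 0.4510, h₀ = 1.1029 rad.
Bracket: h₀ sin ϕ sin δ + cos ϕ cos δ sin h₀ = 1.1029×-0.82214×0.29808 + 0.56928×0.95454×0.89253 = -0.270281 + 0.485001 = 0.214720.
Q̄ = (S_0/π) × [bracket] = (803/π) × 0.214720 = 54.883 W/m².
— Configuration B (ϕ=-55.3°):
Solar declination: sin δ = sin ε · sin L_s = sin 22.10° × sin 265.4° = -0.37501, so δ = -22.025°.
cos h₀ = −tan(-55.3°) tan(-22.025°) = -0.5842, h₀ = 2.1947 rad.
Bracket: h₀ sin ϕ sin δ + cos ϕ cos δ sin h₀ = 2.1947×-0.82214×-0.37501 + 0.56928×0.92702×0.81159 = 0.676650 + 0.428304 = 1.104954.
Q̄ = (S_0/π) × [bracket] = (803/π) × 1.104954 = 282.43 W/m².
Ratio Q̄_A / Q̄_B = 54.883 / 282.43 = 0.1943.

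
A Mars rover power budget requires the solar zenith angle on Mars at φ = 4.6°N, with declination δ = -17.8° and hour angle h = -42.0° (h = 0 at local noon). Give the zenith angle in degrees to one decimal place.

cos θ_z = sin φ sin δ + cos φ cos δ cos h = -0.024516 + 0.705291 = 0.680775.
θ_z = arccos(0.680775) = 47.1°.

θ_z = 47.1°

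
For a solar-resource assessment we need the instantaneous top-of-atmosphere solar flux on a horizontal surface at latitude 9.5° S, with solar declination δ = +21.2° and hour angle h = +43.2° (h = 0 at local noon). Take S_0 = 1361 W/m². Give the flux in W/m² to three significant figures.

831 W/m²

cos θ_z = sin ϕ sin δ + cos ϕ cos δ cos h = -0.059685 + 0.670314 = 0.610629.
Flux = S_0 · cos θ_z = 1361 × 0.610629 = 831.1 W/m².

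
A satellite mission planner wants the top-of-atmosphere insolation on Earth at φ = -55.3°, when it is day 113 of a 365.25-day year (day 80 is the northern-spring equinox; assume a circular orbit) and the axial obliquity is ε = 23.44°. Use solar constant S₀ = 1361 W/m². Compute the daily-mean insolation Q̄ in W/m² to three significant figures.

Solar longitude: λ_s = 360° × (113 − 80)/365.25 = 32.526°.
sin δ = sin 23.44° × sin 32.526° = 0.21388, so δ = +12.350°.
cos H₀ = −tan(-55.3°) tan(+12.350°) = 0.3162, H₀ = 1.2491 rad.
Bracket: H₀ sin φ sin δ + cos φ cos δ sin H₀ = 1.2491×-0.82214×0.21388 + 0.56928×0.97686×0.94869 = -0.219641 + 0.527573 = 0.307932.
Q̄ = (S₀/π) × [bracket] = (1361/π) × 0.307932 = 133.4 W/m².

Q̄ ≈ 133 W/m²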